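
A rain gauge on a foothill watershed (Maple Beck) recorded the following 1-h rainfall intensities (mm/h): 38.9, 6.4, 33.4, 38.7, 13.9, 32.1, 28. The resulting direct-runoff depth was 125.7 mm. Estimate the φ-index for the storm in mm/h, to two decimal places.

Only the 6 blocks with intensity above φ contribute runoff: 38.9, 33.4, 38.7, 13.9, 32.1, 28 mm/h.
Σ(I−φ)·Δt = d  ⇒  (38.9+33.4+38.7+13.9+32.1+28 − 6φ)·1 = 125.7
φ = (185.0 − 125.7/1) / 6 = 9.88 mm/h.

φ ≈ 9.88 mm/h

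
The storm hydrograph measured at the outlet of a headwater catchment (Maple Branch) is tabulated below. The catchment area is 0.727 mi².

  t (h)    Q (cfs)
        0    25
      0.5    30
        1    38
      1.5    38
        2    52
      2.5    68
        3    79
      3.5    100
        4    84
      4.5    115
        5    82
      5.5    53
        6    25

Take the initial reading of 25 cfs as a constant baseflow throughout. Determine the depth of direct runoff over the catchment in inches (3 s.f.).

Direct runoff: 0.0, 5.0, 13.0, 13.0, 27.0, 43.0, 54.0, 75.0, 59.0, 90.0, 57.0, 28.0, 0.0 cfs; ΣQ_DR = 464.0 cfs.
V = ΣQ_DR · Δt = 464.0 × 1800 s = 8.352 × 10^5 ft³.
Over A = 0.727 mi², depth = V / A = 0.495 in.

d ≈ 0.495 in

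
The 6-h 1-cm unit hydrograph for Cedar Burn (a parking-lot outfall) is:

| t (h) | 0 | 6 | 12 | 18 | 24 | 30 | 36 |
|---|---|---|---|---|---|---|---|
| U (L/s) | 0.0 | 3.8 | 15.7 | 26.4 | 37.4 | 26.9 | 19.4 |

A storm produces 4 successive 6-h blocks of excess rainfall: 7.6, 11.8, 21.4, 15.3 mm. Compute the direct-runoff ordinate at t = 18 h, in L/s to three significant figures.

Q ≈ 46.7 L/s

By discrete convolution, Q_j = Σ (P_i / 10 mm) · U_{j−i}.
At t = 18 h (j=3): Q = (7.6/10)·26.4 + (11.8/10)·15.7 + (21.4/10)·3.8 + (15.3/10)·0.0 = 46.7 L/s.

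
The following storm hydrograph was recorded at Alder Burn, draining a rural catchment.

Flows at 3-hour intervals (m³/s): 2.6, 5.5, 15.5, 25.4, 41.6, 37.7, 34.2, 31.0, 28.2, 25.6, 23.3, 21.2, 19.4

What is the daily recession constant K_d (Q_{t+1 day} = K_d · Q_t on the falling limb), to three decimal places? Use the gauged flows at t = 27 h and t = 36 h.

K_d ≈ 0.477

Between t = 27 h and t = 36 h the flow falls from 25.6 to 19.4 m³/s over 3×3 h = 9 h.
Per-interval ratio K = (19.4/25.6)^(1/3) = 0.9117; K_d = K^(24/3) = 0.477.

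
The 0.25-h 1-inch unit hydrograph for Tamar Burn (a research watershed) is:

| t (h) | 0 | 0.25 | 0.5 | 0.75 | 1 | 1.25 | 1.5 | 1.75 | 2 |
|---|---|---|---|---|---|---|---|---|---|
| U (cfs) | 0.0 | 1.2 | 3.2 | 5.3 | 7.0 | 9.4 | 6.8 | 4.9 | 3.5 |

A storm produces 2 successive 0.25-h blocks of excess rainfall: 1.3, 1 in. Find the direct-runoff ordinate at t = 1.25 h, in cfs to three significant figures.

Q ≈ 19.2 cfs

By discrete convolution, Q_j = Σ (P_i / 1 in) · U_{j−i}.
At t = 1.25 h (j=5): Q = (1.3/1)·9.4 + (1/1)·7.0 = 19.2 cfs.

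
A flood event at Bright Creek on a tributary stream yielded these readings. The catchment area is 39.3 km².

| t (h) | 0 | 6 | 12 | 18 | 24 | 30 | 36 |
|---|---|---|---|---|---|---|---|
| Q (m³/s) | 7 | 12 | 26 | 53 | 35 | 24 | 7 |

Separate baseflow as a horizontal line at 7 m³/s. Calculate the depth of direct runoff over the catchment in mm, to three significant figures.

d ≈ 63.2 mm

Direct runoff: 0.0, 5.0, 19.0, 46.0, 28.0, 17.0, 0.0 m³/s; ΣQ_DR = 115.0 m³/s.
V = ΣQ_DR · Δt = 115.0 × 21600 s = 2.484 × 10^6 m³.
Over A = 39.3 km², depth = V / A = 63.2 mm.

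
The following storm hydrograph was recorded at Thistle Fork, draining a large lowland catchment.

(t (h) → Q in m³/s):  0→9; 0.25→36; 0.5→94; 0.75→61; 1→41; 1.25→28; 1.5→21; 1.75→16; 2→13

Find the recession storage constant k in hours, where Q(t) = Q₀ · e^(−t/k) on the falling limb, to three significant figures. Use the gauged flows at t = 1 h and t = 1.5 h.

On the falling limb, Q drops from 41 to 21 m³/s between t = 1 h and t = 1.5 h (Δt = 0.5 h).
k = −Δt / ln(Q₂/Q₁) = −0.5 / ln(21/41) = 0.747 h.

k ≈ 0.747 h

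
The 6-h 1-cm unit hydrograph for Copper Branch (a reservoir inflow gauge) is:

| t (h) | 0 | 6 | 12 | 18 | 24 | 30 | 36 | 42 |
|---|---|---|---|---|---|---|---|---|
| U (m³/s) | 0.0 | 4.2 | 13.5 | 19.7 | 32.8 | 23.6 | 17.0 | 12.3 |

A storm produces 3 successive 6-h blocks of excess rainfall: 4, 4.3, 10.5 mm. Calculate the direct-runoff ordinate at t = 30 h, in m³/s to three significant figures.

Q ≈ 44.2 m³/s

By discrete convolution, Q_j = Σ (P_i / 10 mm) · U_{j−i}.
At t = 30 h (j=5): Q = (4/10)·23.6 + (4.3/10)·32.8 + (10.5/10)·19.7 = 44.2 m³/s.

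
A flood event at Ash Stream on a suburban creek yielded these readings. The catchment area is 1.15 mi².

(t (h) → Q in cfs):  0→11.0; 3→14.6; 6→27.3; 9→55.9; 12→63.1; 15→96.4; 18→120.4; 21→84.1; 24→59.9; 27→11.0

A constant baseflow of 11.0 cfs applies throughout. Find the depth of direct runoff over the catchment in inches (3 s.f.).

Direct runoff: 0.0, 3.6, 16.3, 44.9, 52.1, 85.4, 109.4, 73.1, 48.9, 0.0 cfs; ΣQ_DR = 433.7 cfs.
V = ΣQ_DR · Δt = 433.7 × 10800 s = 4.684 × 10^6 ft³.
Over A = 1.15 mi², depth = V / A = 1.75 in.

d ≈ 1.75 in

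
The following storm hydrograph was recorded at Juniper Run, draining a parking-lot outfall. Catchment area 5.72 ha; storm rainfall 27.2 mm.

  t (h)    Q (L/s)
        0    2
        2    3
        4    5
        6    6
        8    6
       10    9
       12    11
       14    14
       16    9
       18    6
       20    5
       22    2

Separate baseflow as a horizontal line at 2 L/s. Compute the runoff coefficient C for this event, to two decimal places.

ΣQ_DR = 54.00 L/s; V = ΣQ_DR·Δt = 3.888 × 10^5 L.
Runoff depth d = V / A = 6.797 mm.
C = d / P = 6.797 / 27.2 = 0.25.

C ≈ 0.25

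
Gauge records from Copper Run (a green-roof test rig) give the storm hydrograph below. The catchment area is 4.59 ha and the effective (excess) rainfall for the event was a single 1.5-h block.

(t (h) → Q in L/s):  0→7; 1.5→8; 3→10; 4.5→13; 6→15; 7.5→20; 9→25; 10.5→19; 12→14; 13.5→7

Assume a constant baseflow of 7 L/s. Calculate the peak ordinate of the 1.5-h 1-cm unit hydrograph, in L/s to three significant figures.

Direct runoff: 0.0, 1.0, 3.0, 6.0, 8.0, 13.0, 18.0, 12.0, 7.0, 0.0 L/s; ΣQ_DR = 68.00 L/s, peak = 18.0 L/s.
Runoff depth d = ΣQ_DR·Δt / A = 68.00 × 5400 / (4.59 ha) = 8.000 mm.
The 1-cm UH is the DRH scaled by (10 mm)/d, so U_p = 18.0 × 10/8.000 = 22.5 L/s.

U_p ≈ 22.5 L/s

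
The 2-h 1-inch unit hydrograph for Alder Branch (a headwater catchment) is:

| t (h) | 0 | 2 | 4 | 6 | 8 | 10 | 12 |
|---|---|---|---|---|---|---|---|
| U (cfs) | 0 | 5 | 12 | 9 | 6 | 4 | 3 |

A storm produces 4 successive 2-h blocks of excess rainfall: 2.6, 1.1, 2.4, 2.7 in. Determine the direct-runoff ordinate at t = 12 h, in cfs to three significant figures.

By discrete convolution, Q_j = Σ (P_i / 1 in) · U_{j−i}.
At t = 12 h (j=6): Q = (2.6/1)·3 + (1.1/1)·4 + (2.4/1)·6 + (2.7/1)·9 = 50.9 cfs.

Q ≈ 50.9 cfs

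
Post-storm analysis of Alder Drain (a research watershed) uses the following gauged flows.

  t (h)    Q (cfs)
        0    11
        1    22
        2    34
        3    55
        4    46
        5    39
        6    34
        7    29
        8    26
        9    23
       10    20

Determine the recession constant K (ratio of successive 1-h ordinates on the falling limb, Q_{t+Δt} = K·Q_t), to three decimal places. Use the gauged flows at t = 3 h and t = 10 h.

K ≈ 0.865

Using the recession-limb readings at t = 3 h and t = 10 h: Q falls from 55 to 20 cfs over 7 intervals.
K = (Q₂/Q₁)^(1/7) = (20/55)^(1/7) = 0.865.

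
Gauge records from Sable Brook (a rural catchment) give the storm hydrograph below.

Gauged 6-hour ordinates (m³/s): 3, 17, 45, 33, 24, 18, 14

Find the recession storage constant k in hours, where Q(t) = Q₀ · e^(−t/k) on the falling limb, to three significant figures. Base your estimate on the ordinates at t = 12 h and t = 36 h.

k ≈ 20.6 h

On the falling limb, Q drops from 45 to 14 m³/s between t = 12 h and t = 36 h (Δt = 24 h).
k = −Δt / ln(Q₂/Q₁) = −24 / ln(14/45) = 20.6 h.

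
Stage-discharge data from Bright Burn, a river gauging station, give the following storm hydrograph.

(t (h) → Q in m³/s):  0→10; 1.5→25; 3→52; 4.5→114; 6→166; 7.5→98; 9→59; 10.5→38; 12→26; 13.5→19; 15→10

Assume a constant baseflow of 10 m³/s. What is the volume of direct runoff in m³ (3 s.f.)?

Direct-runoff ordinates (Q − Q_b): 0.0, 15.0, 42.0, 104.0, 156.0, 88.0, 49.0, 28.0, 16.0, 9.0, 0.0 m³/s.
ΣQ_DR = 507.0 m³/s.
With Δt = 1.5 h = 5400 s, V = ΣQ_DR · Δt = 507.0 × 5400 = 2.74 × 10^6 m³.

V ≈ 2.74 × 10^6 m³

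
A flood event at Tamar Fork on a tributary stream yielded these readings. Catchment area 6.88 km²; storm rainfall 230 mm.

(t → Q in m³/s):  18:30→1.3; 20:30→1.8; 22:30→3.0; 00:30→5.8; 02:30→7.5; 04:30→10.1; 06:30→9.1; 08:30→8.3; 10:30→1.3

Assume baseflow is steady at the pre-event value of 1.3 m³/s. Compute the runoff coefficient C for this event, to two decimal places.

C ≈ 0.17

ΣQ_DR = 36.50 m³/s; V = ΣQ_DR·Δt = 2.628 × 10^5 m³.
Runoff depth d = V / A = 38.20 mm.
C = d / P = 38.20 / 230 = 0.17.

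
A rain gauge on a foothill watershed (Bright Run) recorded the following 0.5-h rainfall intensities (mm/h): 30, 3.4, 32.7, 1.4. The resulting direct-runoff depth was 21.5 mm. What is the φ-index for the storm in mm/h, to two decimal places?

Only the 2 blocks with intensity above φ contribute runoff: 30, 32.7 mm/h.
Σ(I−φ)·Δt = d  ⇒  (30+32.7 − 2φ)·0.5 = 21.5
φ = (62.70 − 21.5/0.5) / 2 = 9.85 mm/h.

φ ≈ 9.85 mm/h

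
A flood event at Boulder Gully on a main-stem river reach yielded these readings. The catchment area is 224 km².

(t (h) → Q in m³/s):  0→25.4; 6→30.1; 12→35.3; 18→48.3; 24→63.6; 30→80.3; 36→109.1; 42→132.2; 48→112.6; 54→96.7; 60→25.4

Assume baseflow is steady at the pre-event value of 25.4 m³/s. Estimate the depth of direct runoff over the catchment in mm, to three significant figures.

d ≈ 46.2 mm

Direct runoff: 0.0, 4.7, 9.9, 22.9, 38.2, 54.9, 83.7, 106.8, 87.2, 71.3, 0.0 m³/s; ΣQ_DR = 479.6 m³/s.
V = ΣQ_DR · Δt = 479.6 × 21600 s = 1.036 × 10^7 m³.
Over A = 224 km², depth = V / A = 46.2 mm.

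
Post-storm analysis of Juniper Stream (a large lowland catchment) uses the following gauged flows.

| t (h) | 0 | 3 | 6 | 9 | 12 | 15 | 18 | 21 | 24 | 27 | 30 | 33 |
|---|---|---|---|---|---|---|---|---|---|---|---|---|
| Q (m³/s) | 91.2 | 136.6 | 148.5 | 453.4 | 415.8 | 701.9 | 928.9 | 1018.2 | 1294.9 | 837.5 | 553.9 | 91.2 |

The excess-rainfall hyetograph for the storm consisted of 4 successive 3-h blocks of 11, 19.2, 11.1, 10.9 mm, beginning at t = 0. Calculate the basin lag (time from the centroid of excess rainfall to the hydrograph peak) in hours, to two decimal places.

t_L ≈ 18.24 h

Centroid of excess rainfall: t_c = Σ P_i·t̄_i / ΣP_i = 5.7586 h (block centres at 1.5, 4.5, 7.5, 10.5 h).
Hydrograph peak occurs at t = 24 h, so basin lag t_L = 24 − 5.7586 = 18.24 h.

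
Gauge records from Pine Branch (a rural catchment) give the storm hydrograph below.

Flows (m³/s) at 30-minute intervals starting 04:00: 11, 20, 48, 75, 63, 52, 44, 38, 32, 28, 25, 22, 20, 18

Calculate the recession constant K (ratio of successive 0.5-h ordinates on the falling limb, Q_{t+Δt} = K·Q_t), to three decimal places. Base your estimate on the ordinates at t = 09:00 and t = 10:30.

K ≈ 0.896

Using the recession-limb readings at t = 09:00 and t = 10:30: Q falls from 25 to 18 m³/s over 3 intervals.
K = (Q₂/Q₁)^(1/3) = (18/25)^(1/3) = 0.896.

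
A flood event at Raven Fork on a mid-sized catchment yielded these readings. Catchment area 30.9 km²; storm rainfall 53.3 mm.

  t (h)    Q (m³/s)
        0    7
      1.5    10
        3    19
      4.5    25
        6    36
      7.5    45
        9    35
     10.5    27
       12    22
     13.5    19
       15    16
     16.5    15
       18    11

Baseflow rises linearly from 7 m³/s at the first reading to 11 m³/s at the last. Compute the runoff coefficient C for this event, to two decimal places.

C ≈ 0.56

ΣQ_DR = 170.0 m³/s; V = ΣQ_DR·Δt = 9.180 × 10^5 m³.
Runoff depth d = V / A = 29.71 mm.
C = d / P = 29.71 / 53.3 = 0.56.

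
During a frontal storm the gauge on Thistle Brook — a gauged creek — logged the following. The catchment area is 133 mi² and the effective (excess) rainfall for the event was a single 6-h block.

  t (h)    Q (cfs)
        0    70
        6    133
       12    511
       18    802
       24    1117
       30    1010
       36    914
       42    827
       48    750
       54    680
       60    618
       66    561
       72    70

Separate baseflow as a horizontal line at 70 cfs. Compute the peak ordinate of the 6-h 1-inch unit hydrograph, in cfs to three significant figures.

U_p ≈ 2090 cfs

Direct runoff: 0.0, 63.0, 441.0, 732.0, 1047.0, 940.0, 844.0, 757.0, 680.0, 610.0, 548.0, 491.0, 0.0 cfs; ΣQ_DR = 7153 cfs, peak = 1047.0 cfs.
Runoff depth d = ΣQ_DR·Δt / A = 7153 × 21600 / (133 mi²) = 0.5000 in.
The 1-inch UH is the DRH scaled by (1 in)/d, so U_p = 1047.0 × 1/0.5000 = 2090 cfs.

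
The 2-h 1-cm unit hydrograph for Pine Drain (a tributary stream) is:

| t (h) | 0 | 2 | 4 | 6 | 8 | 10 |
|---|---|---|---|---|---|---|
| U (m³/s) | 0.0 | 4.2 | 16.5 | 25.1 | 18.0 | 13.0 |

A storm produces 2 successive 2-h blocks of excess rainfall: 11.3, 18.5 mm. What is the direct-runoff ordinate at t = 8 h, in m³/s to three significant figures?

Q ≈ 66.8 m³/s

By discrete convolution, Q_j = Σ (P_i / 10 mm) · U_{j−i}.
At t = 8 h (j=4): Q = (11.3/10)·18.0 + (18.5/10)·25.1 = 66.8 m³/s.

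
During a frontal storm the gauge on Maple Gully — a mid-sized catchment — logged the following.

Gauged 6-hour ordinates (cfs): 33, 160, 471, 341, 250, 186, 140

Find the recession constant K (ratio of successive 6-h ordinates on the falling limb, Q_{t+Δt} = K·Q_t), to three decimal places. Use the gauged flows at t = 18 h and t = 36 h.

Using the recession-limb readings at t = 18 h and t = 36 h: Q falls from 341 to 140 cfs over 3 intervals.
K = (Q₂/Q₁)^(1/3) = (140/341)^(1/3) = 0.743.

K ≈ 0.743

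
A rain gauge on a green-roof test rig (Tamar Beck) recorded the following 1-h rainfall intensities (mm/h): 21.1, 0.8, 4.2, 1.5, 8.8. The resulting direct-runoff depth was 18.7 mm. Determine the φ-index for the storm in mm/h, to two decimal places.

φ ≈ 5.60 mm/h

Only the 2 blocks with intensity above φ contribute runoff: 21.1, 8.8 mm/h.
Σ(I−φ)·Δt = d  ⇒  (21.1+8.8 − 2φ)·1 = 18.7
φ = (29.90 − 18.7/1) / 2 = 5.60 mm/h.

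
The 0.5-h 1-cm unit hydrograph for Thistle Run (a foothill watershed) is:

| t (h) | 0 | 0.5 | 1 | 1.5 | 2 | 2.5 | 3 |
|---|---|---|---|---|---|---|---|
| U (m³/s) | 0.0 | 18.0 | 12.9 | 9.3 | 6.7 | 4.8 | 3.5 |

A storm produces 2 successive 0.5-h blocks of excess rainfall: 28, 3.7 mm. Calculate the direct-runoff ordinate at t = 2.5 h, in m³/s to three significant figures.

Q ≈ 15.9 m³/s

By discrete convolution, Q_j = Σ (P_i / 10 mm) · U_{j−i}.
At t = 2.5 h (j=5): Q = (28/10)·4.8 + (3.7/10)·6.7 = 15.9 m³/s.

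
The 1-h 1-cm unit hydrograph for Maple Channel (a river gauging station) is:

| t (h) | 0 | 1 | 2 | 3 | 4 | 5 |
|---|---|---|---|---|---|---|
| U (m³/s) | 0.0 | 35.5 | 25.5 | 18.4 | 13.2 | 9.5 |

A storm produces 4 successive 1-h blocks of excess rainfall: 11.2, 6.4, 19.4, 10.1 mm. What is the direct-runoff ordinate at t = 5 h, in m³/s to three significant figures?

By discrete convolution, Q_j = Σ (P_i / 10 mm) · U_{j−i}.
At t = 5 h (j=5): Q = (11.2/10)·9.5 + (6.4/10)·13.2 + (19.4/10)·18.4 + (10.1/10)·25.5 = 80.5 m³/s.

Q ≈ 80.5 m³/s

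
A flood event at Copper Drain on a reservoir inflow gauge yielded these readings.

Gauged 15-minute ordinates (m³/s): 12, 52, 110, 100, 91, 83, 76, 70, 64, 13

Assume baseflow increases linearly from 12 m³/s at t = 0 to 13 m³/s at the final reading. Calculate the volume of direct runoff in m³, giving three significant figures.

Direct-runoff ordinates (Q − Q_b): 0.00, 39.89, 97.78, 87.67, 78.56, 70.44, 63.33, 57.22, 51.11, 0.00 m³/s.
ΣQ_DR = 546.0 m³/s.
With Δt = 0.25 h = 900 s, V = ΣQ_DR · Δt = 546.0 × 900 = 4.91 × 10^5 m³.

V ≈ 4.91 × 10^5 m³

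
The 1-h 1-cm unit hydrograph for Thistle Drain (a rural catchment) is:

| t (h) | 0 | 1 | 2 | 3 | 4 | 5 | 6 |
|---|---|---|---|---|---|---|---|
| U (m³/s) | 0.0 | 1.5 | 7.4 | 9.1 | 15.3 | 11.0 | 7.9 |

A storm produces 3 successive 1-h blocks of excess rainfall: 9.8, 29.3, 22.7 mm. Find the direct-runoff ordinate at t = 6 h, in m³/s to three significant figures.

By discrete convolution, Q_j = Σ (P_i / 10 mm) · U_{j−i}.
At t = 6 h (j=6): Q = (9.8/10)·7.9 + (29.3/10)·11.0 + (22.7/10)·15.3 = 74.7 m³/s.

Q ≈ 74.7 m³/s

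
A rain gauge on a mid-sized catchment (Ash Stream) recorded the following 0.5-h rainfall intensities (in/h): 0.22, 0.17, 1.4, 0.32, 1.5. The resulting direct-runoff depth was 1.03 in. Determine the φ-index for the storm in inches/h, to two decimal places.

φ ≈ 0.42 in/h

Only the 2 blocks with intensity above φ contribute runoff: 1.4, 1.5 in/h.
Σ(I−φ)·Δt = d  ⇒  (1.4+1.5 − 2φ)·0.5 = 1.03
φ = (2.900 − 1.03/0.5) / 2 = 0.42 in/h.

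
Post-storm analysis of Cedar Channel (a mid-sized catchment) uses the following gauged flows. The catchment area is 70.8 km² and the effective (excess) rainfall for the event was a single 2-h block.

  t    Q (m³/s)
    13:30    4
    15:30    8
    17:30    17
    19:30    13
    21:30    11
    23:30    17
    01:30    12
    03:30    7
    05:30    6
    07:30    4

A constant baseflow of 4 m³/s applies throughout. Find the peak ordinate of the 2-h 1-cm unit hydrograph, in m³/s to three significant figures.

Direct runoff: 0.0, 4.0, 13.0, 9.0, 7.0, 13.0, 8.0, 3.0, 2.0, 0.0 m³/s; ΣQ_DR = 59.00 m³/s, peak = 13.0 m³/s.
Runoff depth d = ΣQ_DR·Δt / A = 59.00 × 7200 / (70.8 km²) = 6.000 mm.
The 1-cm UH is the DRH scaled by (10 mm)/d, so U_p = 13.0 × 10/6.000 = 21.7 m³/s.

U_p ≈ 21.7 m³/s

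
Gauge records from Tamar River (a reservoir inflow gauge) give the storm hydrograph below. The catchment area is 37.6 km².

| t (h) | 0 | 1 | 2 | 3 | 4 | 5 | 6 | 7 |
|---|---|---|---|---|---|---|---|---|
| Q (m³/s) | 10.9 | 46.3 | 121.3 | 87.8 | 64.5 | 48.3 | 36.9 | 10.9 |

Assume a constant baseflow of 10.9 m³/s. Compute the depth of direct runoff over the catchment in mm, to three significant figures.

d ≈ 32.5 mm

Direct runoff: 0.0, 35.4, 110.4, 76.9, 53.6, 37.4, 26.0, 0.0 m³/s; ΣQ_DR = 339.7 m³/s.
V = ΣQ_DR · Δt = 339.7 × 3600 s = 1.223 × 10^6 m³.
Over A = 37.6 km², depth = V / A = 32.5 mm.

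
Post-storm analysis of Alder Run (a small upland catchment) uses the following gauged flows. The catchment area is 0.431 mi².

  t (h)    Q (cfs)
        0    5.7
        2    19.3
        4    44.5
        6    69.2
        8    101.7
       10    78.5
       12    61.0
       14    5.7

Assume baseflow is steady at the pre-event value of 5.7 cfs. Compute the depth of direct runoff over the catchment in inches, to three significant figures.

d ≈ 2.44 in

Direct runoff: 0.0, 13.6, 38.8, 63.5, 96.0, 72.8, 55.3, 0.0 cfs; ΣQ_DR = 340.0 cfs.
V = ΣQ_DR · Δt = 340.0 × 7200 s = 2.448 × 10^6 ft³.
Over A = 0.431 mi², depth = V / A = 2.44 in.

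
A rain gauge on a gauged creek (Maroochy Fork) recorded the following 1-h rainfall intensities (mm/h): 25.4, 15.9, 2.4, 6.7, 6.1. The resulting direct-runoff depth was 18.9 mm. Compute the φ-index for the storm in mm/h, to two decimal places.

φ ≈ 11.20 mm/h

Only the 2 blocks with intensity above φ contribute runoff: 25.4, 15.9 mm/h.
Σ(I−φ)·Δt = d  ⇒  (25.4+15.9 − 2φ)·1 = 18.9
φ = (41.30 − 18.9/1) / 2 = 11.20 mm/h.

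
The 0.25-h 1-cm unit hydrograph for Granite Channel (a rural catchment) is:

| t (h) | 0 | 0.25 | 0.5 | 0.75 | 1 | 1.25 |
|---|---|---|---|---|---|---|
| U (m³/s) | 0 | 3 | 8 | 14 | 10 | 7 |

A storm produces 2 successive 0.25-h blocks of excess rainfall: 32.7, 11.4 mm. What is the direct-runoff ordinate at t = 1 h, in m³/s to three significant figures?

Q ≈ 48.7 m³/s

By discrete convolution, Q_j = Σ (P_i / 10 mm) · U_{j−i}.
At t = 1 h (j=4): Q = (32.7/10)·10 + (11.4/10)·14 = 48.7 m³/s.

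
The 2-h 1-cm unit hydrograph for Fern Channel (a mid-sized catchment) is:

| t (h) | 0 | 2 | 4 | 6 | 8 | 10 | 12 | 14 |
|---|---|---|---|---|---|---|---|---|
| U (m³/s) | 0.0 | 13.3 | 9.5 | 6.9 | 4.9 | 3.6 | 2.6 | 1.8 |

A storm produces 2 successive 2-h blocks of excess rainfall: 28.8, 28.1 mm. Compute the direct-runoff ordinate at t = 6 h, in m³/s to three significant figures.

Q ≈ 46.6 m³/s

By discrete convolution, Q_j = Σ (P_i / 10 mm) · U_{j−i}.
At t = 6 h (j=3): Q = (28.8/10)·6.9 + (28.1/10)·9.5 = 46.6 m³/s.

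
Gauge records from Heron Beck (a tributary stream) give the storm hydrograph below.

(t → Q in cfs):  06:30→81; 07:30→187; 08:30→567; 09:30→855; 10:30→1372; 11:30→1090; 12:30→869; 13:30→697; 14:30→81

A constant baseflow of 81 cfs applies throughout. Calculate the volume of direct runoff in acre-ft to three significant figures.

Direct-runoff ordinates (Q − Q_b): 0.0, 106.0, 486.0, 774.0, 1291.0, 1009.0, 788.0, 616.0, 0.0 cfs.
ΣQ_DR = 5070 cfs.
With Δt = 1 h = 3600 s, V = ΣQ_DR · Δt = 5070 × 3600 = 1.83 × 10^7 ft³ = 419 acre-ft.

V ≈ 419 acre-ft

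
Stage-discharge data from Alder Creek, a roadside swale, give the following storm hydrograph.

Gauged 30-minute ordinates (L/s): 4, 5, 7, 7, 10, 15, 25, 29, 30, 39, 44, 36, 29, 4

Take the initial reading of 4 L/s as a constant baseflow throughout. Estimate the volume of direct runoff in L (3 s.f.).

V ≈ 4.10 × 10^5 L

Direct-runoff ordinates (Q − Q_b): 0.0, 1.0, 3.0, 3.0, 6.0, 11.0, 21.0, 25.0, 26.0, 35.0, 40.0, 32.0, 25.0, 0.0 L/s.
ΣQ_DR = 228.0 L/s.
With Δt = 0.5 h = 1800 s, V = ΣQ_DR · Δt = 228.0 × 1800 = 4.10 × 10^5 L.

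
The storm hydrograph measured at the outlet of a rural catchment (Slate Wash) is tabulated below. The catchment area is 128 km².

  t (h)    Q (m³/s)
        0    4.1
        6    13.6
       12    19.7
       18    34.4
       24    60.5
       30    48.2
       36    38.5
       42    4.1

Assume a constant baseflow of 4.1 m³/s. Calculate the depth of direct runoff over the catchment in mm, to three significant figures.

Direct runoff: 0.0, 9.5, 15.6, 30.3, 56.4, 44.1, 34.4, 0.0 m³/s; ΣQ_DR = 190.3 m³/s.
V = ΣQ_DR · Δt = 190.3 × 21600 s = 4.110 × 10^6 m³.
Over A = 128 km², depth = V / A = 32.1 mm.

d ≈ 32.1 mm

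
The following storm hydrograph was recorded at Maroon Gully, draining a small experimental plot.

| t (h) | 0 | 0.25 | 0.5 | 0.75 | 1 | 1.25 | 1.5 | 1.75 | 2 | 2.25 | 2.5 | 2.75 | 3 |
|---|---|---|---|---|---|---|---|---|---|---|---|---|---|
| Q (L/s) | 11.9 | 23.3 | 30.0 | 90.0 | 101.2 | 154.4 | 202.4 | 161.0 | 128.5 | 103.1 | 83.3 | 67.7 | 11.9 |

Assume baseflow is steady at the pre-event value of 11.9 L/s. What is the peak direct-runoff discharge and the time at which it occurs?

Subtracting baseflow gives direct-runoff ordinates: 0.0, 11.4, 18.1, 78.1, 89.3, 142.5, 190.5, 149.1, 116.6, 91.2, 71.4, 55.8, 0.0 L/s.
The maximum is 190.5 L/s, occurring at the reading for t = 1.5 h.

Q_p = 190.5 L/s at t = 1.5 h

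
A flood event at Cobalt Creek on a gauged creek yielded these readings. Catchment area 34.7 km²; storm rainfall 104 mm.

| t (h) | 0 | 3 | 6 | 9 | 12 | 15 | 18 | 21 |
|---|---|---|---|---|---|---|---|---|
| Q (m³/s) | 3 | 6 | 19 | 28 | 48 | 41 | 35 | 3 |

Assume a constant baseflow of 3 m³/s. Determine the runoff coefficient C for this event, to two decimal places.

ΣQ_DR = 159.0 m³/s; V = ΣQ_DR·Δt = 1.717 × 10^6 m³.
Runoff depth d = V / A = 49.49 mm.
C = d / P = 49.49 / 104 = 0.48.

C ≈ 0.48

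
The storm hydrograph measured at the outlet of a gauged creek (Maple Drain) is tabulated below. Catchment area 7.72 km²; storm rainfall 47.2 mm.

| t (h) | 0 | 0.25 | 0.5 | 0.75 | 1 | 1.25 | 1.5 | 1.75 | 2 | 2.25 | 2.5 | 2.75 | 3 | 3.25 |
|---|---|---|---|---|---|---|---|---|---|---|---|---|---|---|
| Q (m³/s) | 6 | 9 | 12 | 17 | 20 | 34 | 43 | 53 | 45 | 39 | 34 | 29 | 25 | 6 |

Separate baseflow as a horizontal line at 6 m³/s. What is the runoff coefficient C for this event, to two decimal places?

ΣQ_DR = 288.0 m³/s; V = ΣQ_DR·Δt = 2.592 × 10^5 m³.
Runoff depth d = V / A = 33.58 mm.
C = d / P = 33.58 / 47.2 = 0.71.

C ≈ 0.71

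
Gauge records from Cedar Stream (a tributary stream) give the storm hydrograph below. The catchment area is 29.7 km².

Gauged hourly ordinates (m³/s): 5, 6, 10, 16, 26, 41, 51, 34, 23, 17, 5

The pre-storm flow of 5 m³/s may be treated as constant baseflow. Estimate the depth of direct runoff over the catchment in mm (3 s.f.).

Direct runoff: 0.0, 1.0, 5.0, 11.0, 21.0, 36.0, 46.0, 29.0, 18.0, 12.0, 0.0 m³/s; ΣQ_DR = 179.0 m³/s.
V = ΣQ_DR · Δt = 179.0 × 3600 s = 6.444 × 10^5 m³.
Over A = 29.7 km², depth = V / A = 21.7 mm.

d ≈ 21.7 mm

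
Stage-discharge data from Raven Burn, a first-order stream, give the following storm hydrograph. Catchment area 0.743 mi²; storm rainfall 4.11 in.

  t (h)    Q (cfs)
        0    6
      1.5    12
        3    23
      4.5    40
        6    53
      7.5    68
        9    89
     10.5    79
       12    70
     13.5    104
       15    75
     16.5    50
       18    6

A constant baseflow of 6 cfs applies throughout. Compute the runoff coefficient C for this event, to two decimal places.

C ≈ 0.45

ΣQ_DR = 597.0 cfs; V = ΣQ_DR·Δt = 3.224 × 10^6 ft³.
Runoff depth d = V / A = 1.868 in.
C = d / P = 1.868 / 4.11 = 0.45.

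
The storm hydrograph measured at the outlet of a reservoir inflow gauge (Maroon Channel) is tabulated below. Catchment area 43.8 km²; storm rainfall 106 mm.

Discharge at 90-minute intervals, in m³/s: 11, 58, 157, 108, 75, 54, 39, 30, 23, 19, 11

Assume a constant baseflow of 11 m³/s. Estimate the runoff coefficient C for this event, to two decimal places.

ΣQ_DR = 464.0 m³/s; V = ΣQ_DR·Δt = 2.506 × 10^6 m³.
Runoff depth d = V / A = 57.21 mm.
C = d / P = 57.21 / 106 = 0.54.

C ≈ 0.54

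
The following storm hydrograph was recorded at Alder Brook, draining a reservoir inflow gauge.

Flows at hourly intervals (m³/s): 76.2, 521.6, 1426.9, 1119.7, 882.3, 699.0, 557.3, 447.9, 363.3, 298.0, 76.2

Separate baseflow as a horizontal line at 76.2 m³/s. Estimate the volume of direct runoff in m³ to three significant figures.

V ≈ 2.03 × 10^7 m³

Direct-runoff ordinates (Q − Q_b): 0.0, 445.4, 1350.7, 1043.5, 806.1, 622.8, 481.1, 371.7, 287.1, 221.8, 0.0 m³/s.
ΣQ_DR = 5630 m³/s.
With Δt = 1 h = 3600 s, V = ΣQ_DR · Δt = 5630 × 3600 = 2.03 × 10^7 m³.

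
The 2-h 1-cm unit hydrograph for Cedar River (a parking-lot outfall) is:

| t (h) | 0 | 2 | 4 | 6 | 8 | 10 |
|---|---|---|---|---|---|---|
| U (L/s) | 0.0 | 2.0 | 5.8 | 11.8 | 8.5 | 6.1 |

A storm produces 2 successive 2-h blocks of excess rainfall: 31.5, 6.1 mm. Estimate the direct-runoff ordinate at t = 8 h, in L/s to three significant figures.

Q ≈ 34.0 L/s

By discrete convolution, Q_j = Σ (P_i / 10 mm) · U_{j−i}.
At t = 8 h (j=4): Q = (31.5/10)·8.5 + (6.1/10)·11.8 = 34.0 L/s.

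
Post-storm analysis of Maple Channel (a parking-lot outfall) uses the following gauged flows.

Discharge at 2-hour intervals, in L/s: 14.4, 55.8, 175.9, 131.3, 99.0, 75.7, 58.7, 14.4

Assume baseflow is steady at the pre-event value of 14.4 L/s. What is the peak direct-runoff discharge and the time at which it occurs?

Subtracting baseflow gives direct-runoff ordinates: 0.0, 41.4, 161.5, 116.9, 84.6, 61.3, 44.3, 0.0 L/s.
The maximum is 161.5 L/s, occurring at the reading for t = 4 h.

Q_p = 161.5 L/s at t = 4 h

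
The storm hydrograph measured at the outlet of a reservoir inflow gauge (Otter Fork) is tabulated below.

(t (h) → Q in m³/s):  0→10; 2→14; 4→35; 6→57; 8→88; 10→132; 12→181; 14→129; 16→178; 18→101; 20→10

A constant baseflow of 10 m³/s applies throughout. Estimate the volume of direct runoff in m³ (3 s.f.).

Direct-runoff ordinates (Q − Q_b): 0.0, 4.0, 25.0, 47.0, 78.0, 122.0, 171.0, 119.0, 168.0, 91.0, 0.0 m³/s.
ΣQ_DR = 825.0 m³/s.
With Δt = 2 h = 7200 s, V = ΣQ_DR · Δt = 825.0 × 7200 = 5.94 × 10^6 m³.

V ≈ 5.94 × 10^6 m³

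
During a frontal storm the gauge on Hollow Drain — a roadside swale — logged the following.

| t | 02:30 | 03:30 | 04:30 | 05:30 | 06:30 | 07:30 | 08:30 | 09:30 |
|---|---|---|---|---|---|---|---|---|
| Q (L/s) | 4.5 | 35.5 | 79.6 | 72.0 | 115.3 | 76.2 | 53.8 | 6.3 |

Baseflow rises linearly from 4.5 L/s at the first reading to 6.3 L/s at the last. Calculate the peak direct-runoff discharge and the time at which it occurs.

Subtracting baseflow gives direct-runoff ordinates: 0.00, 30.74, 74.59, 66.73, 109.77, 70.41, 47.76, 0.00 L/s.
The maximum is 109.77 L/s, occurring at the reading for t = 06:30.

Q_p = 109.77 L/s at t = 06:30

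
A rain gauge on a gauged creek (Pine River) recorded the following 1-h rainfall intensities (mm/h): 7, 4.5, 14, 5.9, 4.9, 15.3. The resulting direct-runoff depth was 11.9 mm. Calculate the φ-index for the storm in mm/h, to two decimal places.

Only the 2 blocks with intensity above φ contribute runoff: 14, 15.3 mm/h.
Σ(I−φ)·Δt = d  ⇒  (14+15.3 − 2φ)·1 = 11.9
φ = (29.30 − 11.9/1) / 2 = 8.70 mm/h.

φ ≈ 8.70 mm/h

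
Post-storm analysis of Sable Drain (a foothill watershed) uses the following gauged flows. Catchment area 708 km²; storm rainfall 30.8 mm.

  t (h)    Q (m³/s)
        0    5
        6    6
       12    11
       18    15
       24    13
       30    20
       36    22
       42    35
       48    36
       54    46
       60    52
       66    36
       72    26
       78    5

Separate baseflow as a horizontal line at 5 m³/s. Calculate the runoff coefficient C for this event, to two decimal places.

ΣQ_DR = 258.0 m³/s; V = ΣQ_DR·Δt = 5.573 × 10^6 m³.
Runoff depth d = V / A = 7.871 mm.
C = d / P = 7.871 / 30.8 = 0.26.

C ≈ 0.26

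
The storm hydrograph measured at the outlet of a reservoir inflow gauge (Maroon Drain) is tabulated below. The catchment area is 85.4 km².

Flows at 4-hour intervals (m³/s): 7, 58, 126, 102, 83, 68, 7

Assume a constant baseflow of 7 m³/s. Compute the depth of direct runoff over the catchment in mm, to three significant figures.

d ≈ 67.8 mm

Direct runoff: 0.0, 51.0, 119.0, 95.0, 76.0, 61.0, 0.0 m³/s; ΣQ_DR = 402.0 m³/s.
V = ΣQ_DR · Δt = 402.0 × 14400 s = 5.789 × 10^6 m³.
Over A = 85.4 km², depth = V / A = 67.8 mm.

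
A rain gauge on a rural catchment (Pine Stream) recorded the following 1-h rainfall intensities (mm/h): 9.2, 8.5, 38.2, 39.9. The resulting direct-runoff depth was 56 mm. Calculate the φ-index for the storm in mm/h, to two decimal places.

φ ≈ 11.05 mm/h

Only the 2 blocks with intensity above φ contribute runoff: 38.2, 39.9 mm/h.
Σ(I−φ)·Δt = d  ⇒  (38.2+39.9 − 2φ)·1 = 56
φ = (78.10 − 56/1) / 2 = 11.05 mm/h.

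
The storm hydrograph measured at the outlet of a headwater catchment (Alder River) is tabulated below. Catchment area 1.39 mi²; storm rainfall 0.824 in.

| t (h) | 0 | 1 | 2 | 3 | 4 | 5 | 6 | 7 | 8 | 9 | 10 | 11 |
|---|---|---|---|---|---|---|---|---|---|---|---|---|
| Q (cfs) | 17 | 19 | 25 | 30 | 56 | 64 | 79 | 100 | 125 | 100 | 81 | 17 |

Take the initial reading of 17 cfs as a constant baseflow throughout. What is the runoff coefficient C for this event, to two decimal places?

ΣQ_DR = 509.0 cfs; V = ΣQ_DR·Δt = 1.832 × 10^6 ft³.
Runoff depth d = V / A = 0.5674 in.
C = d / P = 0.5674 / 0.824 = 0.69.

C ≈ 0.69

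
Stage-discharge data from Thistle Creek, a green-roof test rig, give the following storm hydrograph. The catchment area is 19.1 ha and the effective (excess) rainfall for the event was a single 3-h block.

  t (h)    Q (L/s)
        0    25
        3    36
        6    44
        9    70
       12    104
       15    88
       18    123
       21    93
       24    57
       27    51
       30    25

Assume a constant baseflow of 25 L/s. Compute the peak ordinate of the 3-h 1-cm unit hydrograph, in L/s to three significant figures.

U_p ≈ 39.3 L/s

Direct runoff: 0.0, 11.0, 19.0, 45.0, 79.0, 63.0, 98.0, 68.0, 32.0, 26.0, 0.0 L/s; ΣQ_DR = 441.0 L/s, peak = 98.0 L/s.
Runoff depth d = ΣQ_DR·Δt / A = 441.0 × 10800 / (19.1 ha) = 24.94 mm.
The 1-cm UH is the DRH scaled by (10 mm)/d, so U_p = 98.0 × 10/24.94 = 39.3 L/s.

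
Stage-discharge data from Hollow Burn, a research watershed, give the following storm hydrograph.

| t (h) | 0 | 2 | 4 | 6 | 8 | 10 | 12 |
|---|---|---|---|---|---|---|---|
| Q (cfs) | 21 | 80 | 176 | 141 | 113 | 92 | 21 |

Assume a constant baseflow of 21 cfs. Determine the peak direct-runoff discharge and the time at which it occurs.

Q_p = 155.0 cfs at t = 4 h

Subtracting baseflow gives direct-runoff ordinates: 0.0, 59.0, 155.0, 120.0, 92.0, 71.0, 0.0 cfs.
The maximum is 155.0 cfs, occurring at the reading for t = 4 h.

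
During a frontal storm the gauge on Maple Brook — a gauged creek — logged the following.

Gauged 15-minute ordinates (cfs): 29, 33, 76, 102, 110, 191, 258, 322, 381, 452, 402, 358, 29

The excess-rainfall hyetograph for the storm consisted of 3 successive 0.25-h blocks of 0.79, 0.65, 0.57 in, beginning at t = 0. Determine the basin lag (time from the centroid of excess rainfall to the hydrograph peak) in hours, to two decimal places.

t_L ≈ 1.90 h

Centroid of excess rainfall: t_c = Σ P_i·t̄_i / ΣP_i = 0.3476 h (block centres at 0.125, 0.375, 0.625 h).
Hydrograph peak occurs at t = 2.25 h, so basin lag t_L = 2.25 − 0.3476 = 1.90 h.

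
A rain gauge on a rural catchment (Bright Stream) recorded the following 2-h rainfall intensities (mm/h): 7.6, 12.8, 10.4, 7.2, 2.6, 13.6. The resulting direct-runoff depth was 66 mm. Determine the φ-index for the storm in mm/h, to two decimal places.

Only the 5 blocks with intensity above φ contribute runoff: 7.6, 12.8, 10.4, 7.2, 13.6 mm/h.
Σ(I−φ)·Δt = d  ⇒  (7.6+12.8+10.4+7.2+13.6 − 5φ)·2 = 66
φ = (51.60 − 66/2) / 5 = 3.72 mm/h.

φ ≈ 3.72 mm/h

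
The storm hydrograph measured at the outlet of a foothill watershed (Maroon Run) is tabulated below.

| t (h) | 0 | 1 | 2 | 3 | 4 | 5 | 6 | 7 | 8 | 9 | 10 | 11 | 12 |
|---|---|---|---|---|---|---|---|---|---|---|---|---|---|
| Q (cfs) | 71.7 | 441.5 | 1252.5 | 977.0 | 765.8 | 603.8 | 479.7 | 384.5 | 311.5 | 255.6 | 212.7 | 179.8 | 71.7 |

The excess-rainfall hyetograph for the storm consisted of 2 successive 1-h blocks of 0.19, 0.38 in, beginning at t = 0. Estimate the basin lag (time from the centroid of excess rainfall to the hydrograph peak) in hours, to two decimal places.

t_L ≈ 0.83 h

Centroid of excess rainfall: t_c = Σ P_i·t̄_i / ΣP_i = 1.1667 h (block centres at 0.5, 1.5 h).
Hydrograph peak occurs at t = 2 h, so basin lag t_L = 2 − 1.1667 = 0.83 h.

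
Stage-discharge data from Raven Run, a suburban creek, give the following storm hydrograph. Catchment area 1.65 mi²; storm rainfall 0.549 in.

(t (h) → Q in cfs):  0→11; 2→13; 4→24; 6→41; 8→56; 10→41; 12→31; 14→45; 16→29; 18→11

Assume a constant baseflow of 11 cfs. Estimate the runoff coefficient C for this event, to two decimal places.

C ≈ 0.66

ΣQ_DR = 192.0 cfs; V = ΣQ_DR·Δt = 1.382 × 10^6 ft³.
Runoff depth d = V / A = 0.3606 in.
C = d / P = 0.3606 / 0.549 = 0.66.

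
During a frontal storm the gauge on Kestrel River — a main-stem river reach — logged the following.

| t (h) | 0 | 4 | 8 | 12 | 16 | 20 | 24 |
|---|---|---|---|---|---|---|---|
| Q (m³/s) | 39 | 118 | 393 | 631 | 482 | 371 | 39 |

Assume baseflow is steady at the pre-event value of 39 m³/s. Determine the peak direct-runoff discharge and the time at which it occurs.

Q_p = 592.0 m³/s at t = 12 h

Subtracting baseflow gives direct-runoff ordinates: 0.0, 79.0, 354.0, 592.0, 443.0, 332.0, 0.0 m³/s.
The maximum is 592.0 m³/s, occurring at the reading for t = 12 h.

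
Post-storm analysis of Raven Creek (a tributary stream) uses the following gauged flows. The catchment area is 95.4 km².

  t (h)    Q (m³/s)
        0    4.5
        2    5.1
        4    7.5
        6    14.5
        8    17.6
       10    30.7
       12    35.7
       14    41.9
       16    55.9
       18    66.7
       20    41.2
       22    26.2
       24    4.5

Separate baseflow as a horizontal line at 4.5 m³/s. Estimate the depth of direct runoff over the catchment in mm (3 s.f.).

Direct runoff: 0.0, 0.6, 3.0, 10.0, 13.1, 26.2, 31.2, 37.4, 51.4, 62.2, 36.7, 21.7, 0.0 m³/s; ΣQ_DR = 293.5 m³/s.
V = ΣQ_DR · Δt = 293.5 × 7200 s = 2.113 × 10^6 m³.
Over A = 95.4 km², depth = V / A = 22.2 mm.

d ≈ 22.2 mm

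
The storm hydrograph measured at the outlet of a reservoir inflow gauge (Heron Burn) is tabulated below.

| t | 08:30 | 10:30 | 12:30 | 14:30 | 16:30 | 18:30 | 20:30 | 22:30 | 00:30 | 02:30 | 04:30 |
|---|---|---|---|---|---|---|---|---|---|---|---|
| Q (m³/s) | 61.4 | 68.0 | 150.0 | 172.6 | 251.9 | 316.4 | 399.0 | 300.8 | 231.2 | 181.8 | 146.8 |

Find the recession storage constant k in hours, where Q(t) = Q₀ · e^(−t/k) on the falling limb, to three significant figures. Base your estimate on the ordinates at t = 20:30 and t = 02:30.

On the falling limb, Q drops from 399.0 to 181.8 m³/s between t = 20:30 and t = 02:30 (Δt = 6 h).
k = −Δt / ln(Q₂/Q₁) = −6 / ln(181.8/399.0) = 7.63 h.

k ≈ 7.63 h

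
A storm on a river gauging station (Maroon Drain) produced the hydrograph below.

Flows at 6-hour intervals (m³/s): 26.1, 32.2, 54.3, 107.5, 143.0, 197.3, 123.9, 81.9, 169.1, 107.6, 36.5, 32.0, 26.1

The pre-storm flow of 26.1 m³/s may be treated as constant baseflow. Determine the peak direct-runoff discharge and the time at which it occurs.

Subtracting baseflow gives direct-runoff ordinates: 0.0, 6.1, 28.2, 81.4, 116.9, 171.2, 97.8, 55.8, 143.0, 81.5, 10.4, 5.9, 0.0 m³/s.
The maximum is 171.2 m³/s, occurring at the reading for t = 30 h.

Q_p = 171.2 m³/s at t = 30 h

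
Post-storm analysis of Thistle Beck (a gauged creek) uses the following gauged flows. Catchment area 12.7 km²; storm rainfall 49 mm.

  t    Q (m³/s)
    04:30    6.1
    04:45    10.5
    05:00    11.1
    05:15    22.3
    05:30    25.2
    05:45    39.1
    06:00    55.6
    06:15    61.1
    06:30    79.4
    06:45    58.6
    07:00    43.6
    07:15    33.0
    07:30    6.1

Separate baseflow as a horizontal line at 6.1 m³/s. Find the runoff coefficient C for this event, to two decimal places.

C ≈ 0.54

ΣQ_DR = 372.4 m³/s; V = ΣQ_DR·Δt = 3.352 × 10^5 m³.
Runoff depth d = V / A = 26.39 mm.
C = d / P = 26.39 / 49 = 0.54.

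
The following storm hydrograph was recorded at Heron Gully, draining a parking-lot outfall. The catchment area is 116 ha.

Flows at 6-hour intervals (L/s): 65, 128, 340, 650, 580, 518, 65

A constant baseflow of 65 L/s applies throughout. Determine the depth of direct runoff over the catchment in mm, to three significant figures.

d ≈ 35.2 mm

Direct runoff: 0.0, 63.0, 275.0, 585.0, 515.0, 453.0, 0.0 L/s; ΣQ_DR = 1891 L/s.
V = ΣQ_DR · Δt = 1891 × 21600 s = 4.085 × 10^7 L.
Over A = 116 ha, depth = V / A = 35.2 mm.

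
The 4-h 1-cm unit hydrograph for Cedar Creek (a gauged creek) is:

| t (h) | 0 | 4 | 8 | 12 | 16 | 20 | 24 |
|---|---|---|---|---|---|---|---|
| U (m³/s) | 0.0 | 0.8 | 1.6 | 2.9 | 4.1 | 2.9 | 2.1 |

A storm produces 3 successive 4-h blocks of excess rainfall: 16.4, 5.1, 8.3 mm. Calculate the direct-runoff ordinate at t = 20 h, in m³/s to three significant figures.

By discrete convolution, Q_j = Σ (P_i / 10 mm) · U_{j−i}.
At t = 20 h (j=5): Q = (16.4/10)·2.9 + (5.1/10)·4.1 + (8.3/10)·2.9 = 9.25 m³/s.

Q ≈ 9.25 m³/s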